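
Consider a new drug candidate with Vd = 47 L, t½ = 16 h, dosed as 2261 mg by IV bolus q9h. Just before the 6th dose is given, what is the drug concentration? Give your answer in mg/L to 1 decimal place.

86.5 mg/L

f = (1/2)^(τ/t½) = (1/2)^(9/16) ≈ 0.6771.
C₀ = D/Vd = 2261/47 ≈ 48.106 mg/L.
Before the 6th dose, 5 doses have been given. Superposition: Cmin = C₀·(f + f² + … + f^5).
≈ 48.106 × (0.6771 + 0.4585 + 0.3104 + 0.2102 + 0.1423) ≈ 48.106 × 1.7985 ≈ 86.519 mg/L.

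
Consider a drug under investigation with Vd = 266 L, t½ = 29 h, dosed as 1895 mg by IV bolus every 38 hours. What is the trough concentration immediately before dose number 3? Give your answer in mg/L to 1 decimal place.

f = (1/2)^(τ/t½) = (1/2)^(38/29) ≈ 0.4032.
C₀ = D/Vd = 1895/266 ≈ 7.124 mg/L.
Before the 3rd dose, 2 doses have been given. Superposition: Cmin = C₀·(f + f²).
≈ 7.124 × (0.4032 + 0.1626) ≈ 7.124 × 0.5658 ≈ 4.031 mg/L.

4.0 mg/L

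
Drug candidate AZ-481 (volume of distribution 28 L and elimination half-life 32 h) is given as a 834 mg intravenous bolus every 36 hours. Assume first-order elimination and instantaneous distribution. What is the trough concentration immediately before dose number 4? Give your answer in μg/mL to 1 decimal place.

f = (1/2)^(τ/t½) = (1/2)^(36/32) ≈ 0.4585.
C₀ = D/Vd = 834/28 ≈ 29.786 μg/mL.
Before the 4th dose, 3 doses have been given. Superposition: Cmin = C₀·(f + f² + … + f^3).
≈ 29.786 × (0.4585 + 0.2102 + 0.0964) ≈ 29.786 × 0.7651 ≈ 22.789 μg/mL.

22.8 μg/mL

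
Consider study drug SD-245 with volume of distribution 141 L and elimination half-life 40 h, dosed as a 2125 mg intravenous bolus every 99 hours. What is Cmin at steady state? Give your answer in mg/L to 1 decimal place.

3.3 mg/L

k = ln2/t½ = ln2/40 ≈ 0.017329 h⁻¹; fraction remaining f = e^(−kτ) = e^(−0.017329×99) ≈ 0.1799.
Single-dose peak C₀ = D/Vd = 2125/141 ≈ 15.071 mg/L.
Steady-state trough Cmin,ss = C₀·f/(1−f) ≈ 15.071 × 0.1799/0.8201 ≈ 3.306 mg/L.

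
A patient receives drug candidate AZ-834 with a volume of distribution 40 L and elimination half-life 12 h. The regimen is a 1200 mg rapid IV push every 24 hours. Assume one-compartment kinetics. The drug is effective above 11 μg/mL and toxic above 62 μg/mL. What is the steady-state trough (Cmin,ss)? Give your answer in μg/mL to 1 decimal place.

10.0 μg/mL

The dosing interval is 2 half-lives, so f = 2^(−2) = 0.25.
At steady state, R = 1/(1 − 0.25) = 4/3.
Single-dose peak C₀ = D/Vd = 1200/40 = 30 μg/mL.
Steady-state peak Cmax,ss = C₀·R = 30 × 4/3 ≈ 40.000 μg/mL.
Steady-state trough Cmin,ss = Cmax,ss·f ≈ 40.000 × 0.25 ≈ 10.000 μg/mL.
Trough 10.0 μg/mL vs MEC 11 μg/mL: subtherapeutic.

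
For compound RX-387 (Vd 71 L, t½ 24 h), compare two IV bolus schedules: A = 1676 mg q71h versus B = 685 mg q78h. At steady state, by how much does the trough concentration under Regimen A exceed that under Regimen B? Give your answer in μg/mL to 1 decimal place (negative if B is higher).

Regimen A: f = (1/2)^(71/24) ≈ 0.1287; Cmin,ss = (1676/71)·f/(1−f) ≈ 3.487 μg/mL.
Regimen B: f = (1/2)^(78/24) ≈ 0.1051; Cmin,ss = (685/71)·f/(1−f) ≈ 1.133 μg/mL.
Difference ≈ 3.487 − 1.133 ≈ 2.354 μg/mL.

2.4 μg/mL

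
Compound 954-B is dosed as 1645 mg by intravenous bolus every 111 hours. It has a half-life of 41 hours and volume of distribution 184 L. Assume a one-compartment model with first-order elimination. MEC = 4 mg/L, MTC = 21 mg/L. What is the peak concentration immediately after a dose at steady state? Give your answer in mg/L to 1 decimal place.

10.6 mg/L

k = ln2/t½ = ln2/41 ≈ 0.016906 h⁻¹; fraction remaining f = e^(−kτ) = e^(−0.016906×111) ≈ 0.1531.
Accumulation ratio R = 1/(1 − f) ≈ 1/0.8469 ≈ 1.1808.
Single-dose peak C₀ = D/Vd = 1645/184 ≈ 8.940 mg/L.
Cmax,ss = C₀/(1 − f) ≈ 8.940/0.8469 ≈ 10.556 mg/L.
Peak 10.6 mg/L vs MTC 21 mg/L: below toxic threshold.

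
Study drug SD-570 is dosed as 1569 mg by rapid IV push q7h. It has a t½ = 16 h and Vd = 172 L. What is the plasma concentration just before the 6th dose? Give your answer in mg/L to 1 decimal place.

20.1 mg/L

f = (1/2)^(τ/t½) = (1/2)^(7/16) ≈ 0.7384.
C₀ = D/Vd = 1569/172 ≈ 9.122 mg/L.
Before the 6th dose, 5 doses have been given. Superposition: Cmin = C₀·(f + f² + … + f^5).
≈ 9.122 × (0.7384 + 0.5452 + 0.4026 + 0.2973 + 0.2195) ≈ 9.122 × 2.2030 ≈ 20.096 mg/L.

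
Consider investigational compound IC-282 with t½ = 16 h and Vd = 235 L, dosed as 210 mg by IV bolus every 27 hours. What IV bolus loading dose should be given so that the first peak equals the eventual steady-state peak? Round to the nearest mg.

305 mg

f = (1/2)^(27/16) ≈ 0.310464; accumulation ratio R = 1/(1−f) ≈ 1.45025.
Loading dose to hit Cmax,ss on first dose: D_load = D_maint·R ≈ 210 × 1.45025 ≈ 304.55 mg.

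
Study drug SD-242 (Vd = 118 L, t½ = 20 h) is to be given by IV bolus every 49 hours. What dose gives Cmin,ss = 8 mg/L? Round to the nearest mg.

4214 mg

τ/t½ = 49/20 ≈ 2.45, so f = (1/2)^(49/20) ≈ 0.183011.
Cmin,ss = (D/Vd)·f/(1−f), so D = Cmin,ss·Vd·(1−f)/f.
D = 8 × 118 × (1−f)/f ≈ 8 × 118 × 4.46415 ≈ 4214.16 mg.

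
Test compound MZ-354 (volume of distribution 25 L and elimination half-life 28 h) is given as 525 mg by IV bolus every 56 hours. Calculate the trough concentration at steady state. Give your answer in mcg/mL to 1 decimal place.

7.0 mcg/mL

τ = 56 h = 2 half-lives, so f = (1/2)^2 = 0.25.
Accumulation ratio R = 1/(1 − f) = 1/0.75 = 4/3.
Single-dose peak C₀ = D/Vd = 525/25 = 21 mcg/mL.
Steady-state peak Cmax,ss = C₀·R = 21 × 4/3 ≈ 28.000 mcg/mL.
Steady-state trough Cmin,ss = Cmax,ss·f ≈ 28.000 × 0.25 ≈ 7.000 mcg/mL.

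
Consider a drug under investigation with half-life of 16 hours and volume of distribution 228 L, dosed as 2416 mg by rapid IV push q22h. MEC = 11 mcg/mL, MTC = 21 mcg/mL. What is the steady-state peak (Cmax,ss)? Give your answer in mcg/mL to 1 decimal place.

17.2 mcg/mL

τ/t½ = 22/16 ≈ 1.375, so fraction remaining f = (1/2)^(22/16) ≈ 0.3856.
At steady state, accumulation factor R = 1/(1 − e^(−kτ)) ≈ 1.6276.
Each bolus raises the concentration by D/Vd = 2416/228 ≈ 10.596 mcg/mL.
Steady-state peak Cmax,ss = C₀·R ≈ 10.596 × 1.6276 ≈ 17.246 mcg/mL.
Peak 17.2 mcg/mL vs MTC 21 mcg/mL: below toxic threshold.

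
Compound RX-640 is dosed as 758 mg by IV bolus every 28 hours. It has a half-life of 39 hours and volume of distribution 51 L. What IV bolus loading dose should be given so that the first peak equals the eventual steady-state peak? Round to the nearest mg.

1933 mg

f = (1/2)^(28/39) ≈ 0.607961; accumulation ratio R = 1/(1−f) ≈ 2.55077.
Loading dose to hit Cmax,ss on first dose: D_load = D_maint·R ≈ 758 × 2.55077 ≈ 1933.48 mg.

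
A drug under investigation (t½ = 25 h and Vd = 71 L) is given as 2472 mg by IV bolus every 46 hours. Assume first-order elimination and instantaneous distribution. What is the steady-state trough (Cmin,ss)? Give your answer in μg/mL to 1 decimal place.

Over one 46-h interval, 46/25 ≈ 1.84 half-lives elapse, leaving f ≈ 0.2793 of each dose.
Single-dose peak C₀ = D/Vd = 2472/71 ≈ 34.817 μg/mL.
Steady-state trough Cmin,ss = C₀·f/(1−f) ≈ 34.817 × 0.2793/0.7207 ≈ 13.493 μg/mL.

13.5 μg/mL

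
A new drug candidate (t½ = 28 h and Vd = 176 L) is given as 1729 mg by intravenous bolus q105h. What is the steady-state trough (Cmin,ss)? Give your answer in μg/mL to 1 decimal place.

0.8 μg/mL

k = ln2/t½ = ln2/28 ≈ 0.024755 h⁻¹; fraction remaining f = e^(−kτ) = e^(−0.024755×105) ≈ 0.0743.
Accumulation ratio R = 1/(1 − f) ≈ 1/0.9257 ≈ 1.0803.
Each bolus raises the concentration by D/Vd = 1729/176 ≈ 9.824 μg/mL.
Cmax,ss = C₀/(1 − f) ≈ 9.824/0.9257 ≈ 10.613 μg/mL.
Steady-state trough Cmin,ss = Cmax,ss·f ≈ 10.613 × 0.0743 ≈ 0.789 μg/mL.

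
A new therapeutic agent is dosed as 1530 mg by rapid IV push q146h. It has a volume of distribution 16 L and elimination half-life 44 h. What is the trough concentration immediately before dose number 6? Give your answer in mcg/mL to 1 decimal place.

f = (1/2)^(τ/t½) = (1/2)^(146/44) ≈ 0.1003.
C₀ = D/Vd = 1530/16 ≈ 95.625 mcg/mL.
Before the 6th dose, 5 doses have been given. Superposition: Cmin = C₀·(f + f² + … + f^5).
≈ 95.625 × (0.1003 + 0.0101 + 0.0010 + 0.0001 + 0.0000) ≈ 95.625 × 0.1115 ≈ 10.662 mcg/mL.

10.7 mcg/mL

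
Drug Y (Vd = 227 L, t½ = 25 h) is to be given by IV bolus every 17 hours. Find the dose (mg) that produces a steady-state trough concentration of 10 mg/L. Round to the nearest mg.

τ/t½ = 17/25 ≈ 0.68, so f = (1/2)^(17/25) ≈ 0.624165.
Cmin,ss = (D/Vd)·f/(1−f), so D = Cmin,ss·Vd·(1−f)/f.
D = 10 × 227 × (1−f)/f ≈ 10 × 227 × 0.60214 ≈ 1366.86 mg.

1367 mg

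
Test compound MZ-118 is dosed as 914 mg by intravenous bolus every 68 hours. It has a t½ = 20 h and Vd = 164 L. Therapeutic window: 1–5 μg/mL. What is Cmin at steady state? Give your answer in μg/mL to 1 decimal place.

0.6 μg/mL

k = ln2/t½ = ln2/20 ≈ 0.034657 h⁻¹; fraction remaining f = e^(−kτ) = e^(−0.034657×68) ≈ 0.0947.
Each bolus raises the concentration by D/Vd = 914/164 ≈ 5.573 μg/mL.
Steady-state trough Cmin,ss = C₀·f/(1−f) ≈ 5.573 × 0.0947/0.9053 ≈ 0.583 μg/mL.
Trough 0.6 μg/mL vs MEC 1 μg/mL: subtherapeutic.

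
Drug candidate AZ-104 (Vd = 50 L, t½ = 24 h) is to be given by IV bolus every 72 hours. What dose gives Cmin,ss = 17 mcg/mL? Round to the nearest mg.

τ/t½ = 72/24 ≈ 3, so f = (1/2)^(72/24) ≈ 0.125000.
Cmin,ss = (D/Vd)·f/(1−f), so D = Cmin,ss·Vd·(1−f)/f.
D = 17 × 50 × (1−f)/f ≈ 17 × 50 × 7.00000 ≈ 5950.00 mg.

5950 mg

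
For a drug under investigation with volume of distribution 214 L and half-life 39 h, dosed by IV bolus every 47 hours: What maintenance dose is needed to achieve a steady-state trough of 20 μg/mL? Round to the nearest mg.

5588 mg

τ/t½ = 47/39 ≈ 1.2051, so f = (1/2)^(47/39) ≈ 0.433731.
Cmin,ss = (D/Vd)·f/(1−f), so D = Cmin,ss·Vd·(1−f)/f.
D = 20 × 214 × (1−f)/f ≈ 20 × 214 × 1.30558 ≈ 5587.88 mg.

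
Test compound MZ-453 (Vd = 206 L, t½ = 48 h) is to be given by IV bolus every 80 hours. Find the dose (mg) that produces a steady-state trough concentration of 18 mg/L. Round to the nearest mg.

τ/t½ = 80/48 ≈ 1.6667, so f = (1/2)^(80/48) ≈ 0.314980.
Cmin,ss = (D/Vd)·f/(1−f), so D = Cmin,ss·Vd·(1−f)/f.
D = 18 × 206 × (1−f)/f ≈ 18 × 206 × 2.17480 ≈ 8064.16 mg.

8064 mg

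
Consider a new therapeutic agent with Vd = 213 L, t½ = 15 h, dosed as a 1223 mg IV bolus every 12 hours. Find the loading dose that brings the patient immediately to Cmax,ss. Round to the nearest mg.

f = (1/2)^(12/15) ≈ 0.574349; accumulation ratio R = 1/(1−f) ≈ 2.34934.
Loading dose to hit Cmax,ss on first dose: D_load = D_maint·R ≈ 1223 × 2.34934 ≈ 2873.24 mg.

2873 mg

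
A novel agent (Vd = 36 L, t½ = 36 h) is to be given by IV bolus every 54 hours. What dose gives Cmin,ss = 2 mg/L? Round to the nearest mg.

τ/t½ = 54/36 ≈ 1.5, so f = (1/2)^(54/36) ≈ 0.353553.
Cmin,ss = (D/Vd)·f/(1−f), so D = Cmin,ss·Vd·(1−f)/f.
D = 2 × 36 × (1−f)/f ≈ 2 × 36 × 1.82843 ≈ 131.65 mg.

132 mg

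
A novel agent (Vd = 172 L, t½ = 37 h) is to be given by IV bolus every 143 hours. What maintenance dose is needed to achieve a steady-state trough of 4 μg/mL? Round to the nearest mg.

τ/t½ = 143/37 ≈ 3.8649, so f = (1/2)^(143/37) ≈ 0.068637.
Cmin,ss = (D/Vd)·f/(1−f), so D = Cmin,ss·Vd·(1−f)/f.
D = 4 × 172 × (1−f)/f ≈ 4 × 172 × 13.56940 ≈ 9335.75 mg.

9336 mg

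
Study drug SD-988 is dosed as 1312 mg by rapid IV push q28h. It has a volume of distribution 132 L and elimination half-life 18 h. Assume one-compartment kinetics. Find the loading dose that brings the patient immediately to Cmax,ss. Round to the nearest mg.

f = (1/2)^(28/18) ≈ 0.340198; accumulation ratio R = 1/(1−f) ≈ 1.51561.
Loading dose to hit Cmax,ss on first dose: D_load = D_maint·R ≈ 1312 × 1.51561 ≈ 1988.48 mg.

1988 mg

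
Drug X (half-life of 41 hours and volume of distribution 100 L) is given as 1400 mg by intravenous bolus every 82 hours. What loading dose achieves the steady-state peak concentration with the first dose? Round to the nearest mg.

f = (1/2)^(82/41) ≈ 0.250000; accumulation ratio R = 1/(1−f) ≈ 1.33333.
Loading dose to hit Cmax,ss on first dose: D_load = D_maint·R ≈ 1400 × 1.33333 ≈ 1866.66 mg.

1867 mg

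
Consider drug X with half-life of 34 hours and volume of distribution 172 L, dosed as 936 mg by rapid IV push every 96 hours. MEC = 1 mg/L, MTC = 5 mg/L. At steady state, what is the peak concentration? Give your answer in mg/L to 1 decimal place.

6.3 mg/L

τ/t½ = 96/34 ≈ 2.8235, so fraction remaining f = (1/2)^(96/34) ≈ 0.1413.
Accumulation ratio R = 1/(1 − f) ≈ 1/0.8587 ≈ 1.1646.
Each bolus raises the concentration by D/Vd = 936/172 ≈ 5.442 mg/L.
Cmax,ss = C₀/(1 − f) ≈ 5.442/0.8587 ≈ 6.337 mg/L.
Peak 6.3 mg/L vs MTC 5 mg/L: exceeds toxic threshold.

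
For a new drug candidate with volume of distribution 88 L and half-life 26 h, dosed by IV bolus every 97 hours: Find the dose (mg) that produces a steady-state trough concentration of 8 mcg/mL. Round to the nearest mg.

8642 mg

τ/t½ = 97/26 ≈ 3.7308, so f = (1/2)^(97/26) ≈ 0.075323.
Cmin,ss = (D/Vd)·f/(1−f), so D = Cmin,ss·Vd·(1−f)/f.
D = 8 × 88 × (1−f)/f ≈ 8 × 88 × 12.27616 ≈ 8642.42 mg.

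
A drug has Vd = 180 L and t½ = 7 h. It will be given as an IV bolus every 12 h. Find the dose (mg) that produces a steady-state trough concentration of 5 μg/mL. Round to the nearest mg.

2053 mg

τ/t½ = 12/7 ≈ 1.7143, so f = (1/2)^(12/7) ≈ 0.304753.
Cmin,ss = (D/Vd)·f/(1−f), so D = Cmin,ss·Vd·(1−f)/f.
D = 5 × 180 × (1−f)/f ≈ 5 × 180 × 2.28135 ≈ 2053.22 mg.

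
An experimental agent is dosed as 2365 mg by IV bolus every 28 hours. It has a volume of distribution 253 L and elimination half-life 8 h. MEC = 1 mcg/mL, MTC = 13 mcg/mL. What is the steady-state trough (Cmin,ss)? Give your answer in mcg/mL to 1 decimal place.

k = ln2/t½ = ln2/8 ≈ 0.086643 h⁻¹; fraction remaining f = e^(−kτ) = e^(−0.086643×28) ≈ 0.0884.
At steady state, accumulation factor R = 1/(1 − e^(−kτ)) ≈ 1.0970.
Single-dose peak C₀ = D/Vd = 2365/253 ≈ 9.348 mcg/mL.
Cmax,ss = C₀/(1 − f) ≈ 9.348/0.9116 ≈ 10.254 mcg/mL.
Steady-state trough Cmin,ss = Cmax,ss·f ≈ 10.254 × 0.0884 ≈ 0.906 mcg/mL.
Trough 0.9 mcg/mL vs MEC 1 mcg/mL: subtherapeutic.

0.9 mcg/mL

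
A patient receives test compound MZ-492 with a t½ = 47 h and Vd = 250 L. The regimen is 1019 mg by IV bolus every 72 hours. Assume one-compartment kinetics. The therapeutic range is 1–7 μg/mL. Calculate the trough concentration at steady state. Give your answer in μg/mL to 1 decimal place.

2.2 μg/mL

Over one 72-h interval, 72/47 ≈ 1.5319 half-lives elapse, leaving f ≈ 0.3458 of each dose.
Accumulation ratio R = 1/(1 − f) ≈ 1/0.6542 ≈ 1.5286.
Each bolus raises the concentration by D/Vd = 1019/250 ≈ 4.076 μg/mL.
Steady-state peak Cmax,ss = C₀·R ≈ 4.076 × 1.5286 ≈ 6.231 μg/mL.
One interval later, Cmin,ss = Cmax,ss·e^(−kτ) ≈ 6.231 × 0.3458 ≈ 2.155 μg/mL.
Trough 2.2 μg/mL vs MEC 1 μg/mL: adequate.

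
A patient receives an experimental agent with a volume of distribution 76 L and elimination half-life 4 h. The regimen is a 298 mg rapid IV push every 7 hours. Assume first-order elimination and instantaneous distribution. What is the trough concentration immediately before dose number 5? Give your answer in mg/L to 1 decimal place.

1.6 mg/L

f = (1/2)^(τ/t½) = (1/2)^(7/4) ≈ 0.2973.
C₀ = D/Vd = 298/76 ≈ 3.921 mg/L.
Before the 5th dose, 4 doses have been given. Superposition: Cmin = C₀·(f + f² + … + f^4).
≈ 3.921 × (0.2973 + 0.0884 + 0.0263 + 0.0078) ≈ 3.921 × 0.4198 ≈ 1.646 mg/L.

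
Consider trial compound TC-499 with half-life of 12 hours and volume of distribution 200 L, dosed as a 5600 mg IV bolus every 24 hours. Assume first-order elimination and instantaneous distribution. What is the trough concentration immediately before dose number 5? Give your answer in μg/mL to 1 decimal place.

f = (1/2)^(τ/t½) = (1/2)^(24/12) ≈ 0.2500.
C₀ = D/Vd = 5600/200 ≈ 28.000 μg/mL.
Before the 5th dose, 4 doses have been given. Superposition: Cmin = C₀·(f + f² + … + f^4).
≈ 28.000 × (0.2500 + 0.0625 + 0.0156 + 0.0039) ≈ 28.000 × 0.3320 ≈ 9.296 μg/mL.

9.3 μg/mL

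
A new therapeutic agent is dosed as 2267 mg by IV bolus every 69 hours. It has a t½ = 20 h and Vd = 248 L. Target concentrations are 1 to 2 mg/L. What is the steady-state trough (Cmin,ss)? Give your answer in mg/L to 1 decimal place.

0.9 mg/L

Over one 69-h interval, 69/20 ≈ 3.45 half-lives elapse, leaving f ≈ 0.0915 of each dose.
Accumulation ratio R = 1/(1 − f) ≈ 1/0.9085 ≈ 1.1007.
Single-dose peak C₀ = D/Vd = 2267/248 ≈ 9.141 mg/L.
Cmax,ss = C₀/(1 − f) ≈ 9.141/0.9085 ≈ 10.062 mg/L.
One interval later, Cmin,ss = Cmax,ss·e^(−kτ) ≈ 10.062 × 0.0915 ≈ 0.921 mg/L.
Trough 0.9 mg/L vs MEC 1 mg/L: subtherapeutic.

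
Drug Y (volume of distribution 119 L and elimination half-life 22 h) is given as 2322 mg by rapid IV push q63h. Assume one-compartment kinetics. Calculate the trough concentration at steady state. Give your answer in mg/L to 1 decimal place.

Over one 63-h interval, 63/22 ≈ 2.8636 half-lives elapse, leaving f ≈ 0.1374 of each dose.
Single-dose peak C₀ = D/Vd = 2322/119 ≈ 19.513 mg/L.
Steady-state trough Cmin,ss = C₀·f/(1−f) ≈ 19.513 × 0.1374/0.8626 ≈ 3.108 mg/L.

3.1 mg/L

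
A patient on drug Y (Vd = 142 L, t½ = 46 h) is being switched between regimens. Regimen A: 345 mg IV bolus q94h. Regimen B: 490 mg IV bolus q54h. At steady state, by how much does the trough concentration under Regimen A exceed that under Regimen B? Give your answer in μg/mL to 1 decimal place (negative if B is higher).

-2.0 μg/mL

Regimen A: f = (1/2)^(94/46) ≈ 0.2426; Cmin,ss = (345/142)·f/(1−f) ≈ 0.778 μg/mL.
Regimen B: f = (1/2)^(54/46) ≈ 0.4432; Cmin,ss = (490/142)·f/(1−f) ≈ 2.747 μg/mL.
Difference ≈ 0.778 − 2.747 ≈ -1.969 μg/mL.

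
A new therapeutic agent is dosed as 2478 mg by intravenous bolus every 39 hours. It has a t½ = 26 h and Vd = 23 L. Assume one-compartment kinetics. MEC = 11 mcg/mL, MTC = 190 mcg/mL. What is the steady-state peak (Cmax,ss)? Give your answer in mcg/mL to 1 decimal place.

τ/t½ = 39/26 ≈ 1.5, so fraction remaining f = (1/2)^(39/26) ≈ 0.3536.
Accumulation ratio R = 1/(1 − f) ≈ 1/0.6464 ≈ 1.5470.
Single-dose peak C₀ = D/Vd = 2478/23 ≈ 107.739 mcg/mL.
Cmax,ss = C₀/(1 − f) ≈ 107.739/0.6464 ≈ 166.675 mcg/mL.
Peak 166.7 mcg/mL vs MTC 190 mcg/mL: below toxic threshold.

166.7 mcg/mL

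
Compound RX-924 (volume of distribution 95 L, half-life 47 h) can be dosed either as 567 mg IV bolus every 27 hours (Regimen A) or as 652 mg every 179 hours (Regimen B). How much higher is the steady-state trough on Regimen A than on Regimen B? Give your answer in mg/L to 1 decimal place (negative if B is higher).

Regimen A: f = (1/2)^(27/47) ≈ 0.6715; Cmin,ss = (567/95)·f/(1−f) ≈ 12.200 mg/L.
Regimen B: f = (1/2)^(179/47) ≈ 0.0714; Cmin,ss = (652/95)·f/(1−f) ≈ 0.528 mg/L.
Difference ≈ 12.200 − 0.528 ≈ 11.672 mg/L.

11.7 mg/L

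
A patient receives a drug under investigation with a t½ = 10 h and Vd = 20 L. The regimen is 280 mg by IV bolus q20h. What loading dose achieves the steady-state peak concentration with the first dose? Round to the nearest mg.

f = (1/2)^(20/10) ≈ 0.250000; accumulation ratio R = 1/(1−f) ≈ 1.33333.
Loading dose to hit Cmax,ss on first dose: D_load = D_maint·R ≈ 280 × 1.33333 ≈ 373.33 mg.

373 mg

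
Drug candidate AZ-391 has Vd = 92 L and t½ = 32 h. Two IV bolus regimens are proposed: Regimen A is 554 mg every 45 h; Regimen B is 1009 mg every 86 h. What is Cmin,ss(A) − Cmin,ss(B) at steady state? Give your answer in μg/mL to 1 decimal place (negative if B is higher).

1.6 μg/mL

Regimen A: f = (1/2)^(45/32) ≈ 0.3773; Cmin,ss = (554/92)·f/(1−f) ≈ 3.649 μg/mL.
Regimen B: f = (1/2)^(86/32) ≈ 0.1552; Cmin,ss = (1009/92)·f/(1−f) ≈ 2.015 μg/mL.
Difference ≈ 3.649 − 2.015 ≈ 1.634 μg/mL.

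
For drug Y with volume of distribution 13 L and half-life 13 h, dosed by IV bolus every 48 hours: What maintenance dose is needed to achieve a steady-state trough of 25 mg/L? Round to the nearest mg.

3876 mg

τ/t½ = 48/13 ≈ 3.6923, so f = (1/2)^(48/13) ≈ 0.077358.
Cmin,ss = (D/Vd)·f/(1−f), so D = Cmin,ss·Vd·(1−f)/f.
D = 25 × 13 × (1−f)/f ≈ 25 × 13 × 11.92691 ≈ 3876.25 mg.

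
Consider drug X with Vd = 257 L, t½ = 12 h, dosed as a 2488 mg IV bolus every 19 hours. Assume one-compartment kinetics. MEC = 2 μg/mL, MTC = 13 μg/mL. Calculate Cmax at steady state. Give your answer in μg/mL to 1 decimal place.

τ/t½ = 19/12 ≈ 1.5833, so fraction remaining f = (1/2)^(19/12) ≈ 0.3337.
Accumulation ratio R = 1/(1 − f) ≈ 1/0.6663 ≈ 1.5008.
Each bolus raises the concentration by D/Vd = 2488/257 ≈ 9.681 μg/mL.
Cmax,ss = C₀/(1 − f) ≈ 9.681/0.6663 ≈ 14.529 μg/mL.
Peak 14.5 μg/mL vs MTC 13 μg/mL: exceeds toxic threshold.

14.5 μg/mL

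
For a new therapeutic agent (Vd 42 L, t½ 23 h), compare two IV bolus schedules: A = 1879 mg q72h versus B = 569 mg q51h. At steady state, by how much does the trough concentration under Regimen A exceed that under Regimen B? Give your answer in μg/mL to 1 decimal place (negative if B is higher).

Regimen A: f = (1/2)^(72/23) ≈ 0.1142; Cmin,ss = (1879/42)·f/(1−f) ≈ 5.768 μg/mL.
Regimen B: f = (1/2)^(51/23) ≈ 0.2150; Cmin,ss = (569/42)·f/(1−f) ≈ 3.710 μg/mL.
Difference ≈ 5.768 − 3.710 ≈ 2.058 μg/mL.

2.1 μg/mL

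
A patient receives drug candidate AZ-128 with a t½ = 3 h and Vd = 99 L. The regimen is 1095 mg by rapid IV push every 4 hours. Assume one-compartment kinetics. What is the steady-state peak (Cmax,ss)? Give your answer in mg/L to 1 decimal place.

18.3 mg/L

τ/t½ = 4/3 ≈ 1.3333, so fraction remaining f = (1/2)^(4/3) ≈ 0.3969.
At steady state, accumulation factor R = 1/(1 − e^(−kτ)) ≈ 1.6581.
Single-dose peak C₀ = D/Vd = 1095/99 ≈ 11.061 mg/L.
Cmax,ss = C₀/(1 − f) ≈ 11.061/0.6031 ≈ 18.340 mg/L.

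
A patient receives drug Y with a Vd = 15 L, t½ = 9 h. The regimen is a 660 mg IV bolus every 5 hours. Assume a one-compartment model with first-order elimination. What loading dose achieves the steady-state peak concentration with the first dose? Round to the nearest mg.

2065 mg

f = (1/2)^(5/9) ≈ 0.680395; accumulation ratio R = 1/(1−f) ≈ 3.12886.
Loading dose to hit Cmax,ss on first dose: D_load = D_maint·R ≈ 660 × 3.12886 ≈ 2065.05 mg.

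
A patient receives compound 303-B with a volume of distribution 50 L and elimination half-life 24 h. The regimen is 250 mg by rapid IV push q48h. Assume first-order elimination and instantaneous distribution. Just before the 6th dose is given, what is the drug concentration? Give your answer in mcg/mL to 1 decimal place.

f = (1/2)^(τ/t½) = (1/2)^(48/24) ≈ 0.2500.
C₀ = D/Vd = 250/50 ≈ 5.000 mcg/mL.
Before the 6th dose, 5 doses have been given. Superposition: Cmin = C₀·(f + f² + … + f^5).
≈ 5.000 × (0.2500 + 0.0625 + 0.0156 + 0.0039 + 0.0010) ≈ 5.000 × 0.3330 ≈ 1.665 mcg/mL.

1.7 mcg/mL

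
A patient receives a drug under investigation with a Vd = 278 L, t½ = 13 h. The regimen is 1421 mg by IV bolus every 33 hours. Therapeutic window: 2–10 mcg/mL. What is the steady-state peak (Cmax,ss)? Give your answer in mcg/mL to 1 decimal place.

6.2 mcg/mL

τ/t½ = 33/13 ≈ 2.5385, so fraction remaining f = (1/2)^(33/13) ≈ 0.1721.
Accumulation ratio R = 1/(1 − f) ≈ 1/0.8279 ≈ 1.2079.
Each bolus raises the concentration by D/Vd = 1421/278 ≈ 5.112 mcg/mL.
Cmax,ss = C₀/(1 − f) ≈ 5.112/0.8279 ≈ 6.175 mcg/mL.
Peak 6.2 mcg/mL vs MTC 10 mcg/mL: below toxic threshold.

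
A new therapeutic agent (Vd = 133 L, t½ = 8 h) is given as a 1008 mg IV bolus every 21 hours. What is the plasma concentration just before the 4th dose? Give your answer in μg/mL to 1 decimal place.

f = (1/2)^(τ/t½) = (1/2)^(21/8) ≈ 0.1621.
C₀ = D/Vd = 1008/133 ≈ 7.579 μg/mL.
Before the 4th dose, 3 doses have been given. Superposition: Cmin = C₀·(f + f² + … + f^3).
≈ 7.579 × (0.1621 + 0.0263 + 0.0043) ≈ 7.579 × 0.1927 ≈ 1.460 μg/mL.

1.5 μg/mL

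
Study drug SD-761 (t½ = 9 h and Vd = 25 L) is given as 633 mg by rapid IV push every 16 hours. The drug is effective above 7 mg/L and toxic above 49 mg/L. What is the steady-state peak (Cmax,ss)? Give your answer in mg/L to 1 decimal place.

35.7 mg/L

Over one 16-h interval, 16/9 ≈ 1.7778 half-lives elapse, leaving f ≈ 0.2916 of each dose.
At steady state, accumulation factor R = 1/(1 − e^(−kτ)) ≈ 1.4116.
Each bolus raises the concentration by D/Vd = 633/25 ≈ 25.320 mg/L.
Steady-state peak Cmax,ss = C₀·R ≈ 25.320 × 1.4116 ≈ 35.742 mg/L.
Peak 35.7 mg/L vs MTC 49 mg/L: below toxic threshold.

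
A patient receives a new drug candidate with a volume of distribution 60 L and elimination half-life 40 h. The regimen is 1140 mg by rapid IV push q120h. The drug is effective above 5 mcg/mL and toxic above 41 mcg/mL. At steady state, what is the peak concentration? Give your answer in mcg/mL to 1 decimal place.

21.7 mcg/mL

τ = 120 h = 3 half-lives, so f = (1/2)^3 = 0.125.
Accumulation ratio R = 1/(1 − f) = 1/0.875 = 8/7.
Single-dose peak C₀ = D/Vd = 1140/60 = 19 mcg/mL.
Steady-state peak Cmax,ss = C₀·R = 19 × 8/7 ≈ 21.714 mcg/mL.
Peak 21.7 mcg/mL vs MTC 41 mcg/mL: below toxic threshold.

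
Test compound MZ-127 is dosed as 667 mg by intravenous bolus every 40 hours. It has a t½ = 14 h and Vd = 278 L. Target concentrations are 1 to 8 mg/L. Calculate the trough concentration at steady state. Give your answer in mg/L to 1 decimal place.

0.4 mg/L

k = ln2/t½ = ln2/14 ≈ 0.049511 h⁻¹; fraction remaining f = e^(−kτ) = e^(−0.049511×40) ≈ 0.1380.
Accumulation ratio R = 1/(1 − f) ≈ 1/0.8620 ≈ 1.1601.
Each bolus raises the concentration by D/Vd = 667/278 ≈ 2.399 mg/L.
Steady-state peak Cmax,ss = C₀·R ≈ 2.399 × 1.1601 ≈ 2.783 mg/L.
Steady-state trough Cmin,ss = Cmax,ss·f ≈ 2.783 × 0.1380 ≈ 0.384 mg/L.
Trough 0.4 mg/L vs MEC 1 mg/L: subtherapeutic.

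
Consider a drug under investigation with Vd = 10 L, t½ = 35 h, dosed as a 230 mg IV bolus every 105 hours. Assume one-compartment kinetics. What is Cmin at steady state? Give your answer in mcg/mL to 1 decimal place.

3.3 mcg/mL

The dosing interval is 3 half-lives, so f = 2^(−3) = 0.125.
Accumulation ratio R = 1/(1 − f) = 1/0.875 = 8/7.
Single-dose peak C₀ = D/Vd = 230/10 = 23 mcg/mL.
Steady-state peak Cmax,ss = C₀·R = 23 × 8/7 ≈ 26.286 mcg/mL.
Steady-state trough Cmin,ss = Cmax,ss·f ≈ 26.286 × 0.125 ≈ 3.286 mcg/mL.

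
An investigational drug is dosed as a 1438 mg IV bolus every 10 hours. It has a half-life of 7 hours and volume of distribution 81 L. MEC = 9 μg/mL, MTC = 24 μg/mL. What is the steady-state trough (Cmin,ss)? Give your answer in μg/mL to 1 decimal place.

10.5 μg/mL

Over one 10-h interval, 10/7 ≈ 1.4286 half-lives elapse, leaving f ≈ 0.3715 of each dose.
At steady state, accumulation factor R = 1/(1 − e^(−kτ)) ≈ 1.5911.
Single-dose peak C₀ = D/Vd = 1438/81 ≈ 17.753 μg/mL.
Steady-state peak Cmax,ss = C₀·R ≈ 17.753 × 1.5911 ≈ 28.247 μg/mL.
Steady-state trough Cmin,ss = Cmax,ss·f ≈ 28.247 × 0.3715 ≈ 10.494 μg/mL.
Trough 10.5 μg/mL vs MEC 9 μg/mL: adequate.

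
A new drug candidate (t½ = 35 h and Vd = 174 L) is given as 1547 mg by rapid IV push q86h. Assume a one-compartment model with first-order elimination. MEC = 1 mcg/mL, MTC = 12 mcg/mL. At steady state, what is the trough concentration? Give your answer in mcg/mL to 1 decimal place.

2.0 mcg/mL

Over one 86-h interval, 86/35 ≈ 2.4571 half-lives elapse, leaving f ≈ 0.1821 of each dose.
Accumulation ratio R = 1/(1 − f) ≈ 1/0.8179 ≈ 1.2226.
Each bolus raises the concentration by D/Vd = 1547/174 ≈ 8.891 mcg/mL.
Cmax,ss = C₀/(1 − f) ≈ 8.891/0.8179 ≈ 10.871 mcg/mL.
One interval later, Cmin,ss = Cmax,ss·e^(−kτ) ≈ 10.871 × 0.1821 ≈ 1.980 mcg/mL.
Trough 2.0 mcg/mL vs MEC 1 mcg/mL: adequate.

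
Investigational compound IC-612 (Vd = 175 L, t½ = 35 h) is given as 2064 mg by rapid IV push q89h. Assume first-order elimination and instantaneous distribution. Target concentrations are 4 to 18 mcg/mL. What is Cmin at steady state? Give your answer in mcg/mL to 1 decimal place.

2.4 mcg/mL

τ/t½ = 89/35 ≈ 2.5429, so fraction remaining f = (1/2)^(89/35) ≈ 0.1716.
At steady state, accumulation factor R = 1/(1 − e^(−kτ)) ≈ 1.2071.
Single-dose peak C₀ = D/Vd = 2064/175 ≈ 11.794 mcg/mL.
Steady-state peak Cmax,ss = C₀·R ≈ 11.794 × 1.2071 ≈ 14.237 mcg/mL.
One interval later, Cmin,ss = Cmax,ss·e^(−kτ) ≈ 14.237 × 0.1716 ≈ 2.443 mcg/mL.
Trough 2.4 mcg/mL vs MEC 4 mcg/mL: subtherapeutic.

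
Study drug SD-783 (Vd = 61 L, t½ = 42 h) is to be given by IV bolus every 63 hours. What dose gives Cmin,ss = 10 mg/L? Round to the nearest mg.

τ/t½ = 63/42 ≈ 1.5, so f = (1/2)^(63/42) ≈ 0.353553.
Cmin,ss = (D/Vd)·f/(1−f), so D = Cmin,ss·Vd·(1−f)/f.
D = 10 × 61 × (1−f)/f ≈ 10 × 61 × 1.82843 ≈ 1115.34 mg.

1115 mg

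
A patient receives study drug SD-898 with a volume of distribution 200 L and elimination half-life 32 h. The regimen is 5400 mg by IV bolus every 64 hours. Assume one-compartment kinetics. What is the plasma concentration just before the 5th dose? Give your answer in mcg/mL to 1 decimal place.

f = (1/2)^(τ/t½) = (1/2)^(64/32) ≈ 0.2500.
C₀ = D/Vd = 5400/200 ≈ 27.000 mcg/mL.
Before the 5th dose, 4 doses have been given. Superposition: Cmin = C₀·(f + f² + … + f^4).
≈ 27.000 × (0.2500 + 0.0625 + 0.0156 + 0.0039) ≈ 27.000 × 0.3320 ≈ 8.964 mcg/mL.

9.0 mcg/mL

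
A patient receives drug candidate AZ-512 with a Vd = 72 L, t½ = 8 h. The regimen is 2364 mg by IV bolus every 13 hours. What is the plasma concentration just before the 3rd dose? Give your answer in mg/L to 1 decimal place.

f = (1/2)^(τ/t½) = (1/2)^(13/8) ≈ 0.3242.
C₀ = D/Vd = 2364/72 ≈ 32.833 mg/L.
Before the 3rd dose, 2 doses have been given. Superposition: Cmin = C₀·(f + f²).
≈ 32.833 × (0.3242 + 0.1051) ≈ 32.833 × 0.4293 ≈ 14.095 mg/L.

14.1 mg/L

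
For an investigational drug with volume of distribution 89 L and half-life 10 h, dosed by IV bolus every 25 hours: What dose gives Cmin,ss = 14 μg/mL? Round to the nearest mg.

5802 mg

τ/t½ = 25/10 ≈ 2.5, so f = (1/2)^(25/10) ≈ 0.176777.
Cmin,ss = (D/Vd)·f/(1−f), so D = Cmin,ss·Vd·(1−f)/f.
D = 14 × 89 × (1−f)/f ≈ 14 × 89 × 4.65684 ≈ 5802.42 mg.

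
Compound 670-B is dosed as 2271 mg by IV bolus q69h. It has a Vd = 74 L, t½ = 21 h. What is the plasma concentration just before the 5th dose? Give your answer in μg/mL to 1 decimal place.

f = (1/2)^(τ/t½) = (1/2)^(69/21) ≈ 0.1025.
C₀ = D/Vd = 2271/74 ≈ 30.689 μg/mL.
Before the 5th dose, 4 doses have been given. Superposition: Cmin = C₀·(f + f² + … + f^4).
≈ 30.689 × (0.1025 + 0.0105 + 0.0011 + 0.0001) ≈ 30.689 × 0.1142 ≈ 3.505 μg/mL.

3.5 μg/mL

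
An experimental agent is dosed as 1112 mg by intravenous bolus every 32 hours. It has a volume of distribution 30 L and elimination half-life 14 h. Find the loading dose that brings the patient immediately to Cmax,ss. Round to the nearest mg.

f = (1/2)^(32/14) ≈ 0.205084; accumulation ratio R = 1/(1−f) ≈ 1.25799.
Loading dose to hit Cmax,ss on first dose: D_load = D_maint·R ≈ 1112 × 1.25799 ≈ 1398.88 mg.

1399 mg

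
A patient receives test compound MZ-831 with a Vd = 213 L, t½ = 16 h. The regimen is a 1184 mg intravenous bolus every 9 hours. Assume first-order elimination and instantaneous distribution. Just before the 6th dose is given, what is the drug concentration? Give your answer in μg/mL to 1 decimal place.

10.0 μg/mL

f = (1/2)^(τ/t½) = (1/2)^(9/16) ≈ 0.6771.
C₀ = D/Vd = 1184/213 ≈ 5.559 μg/mL.
Before the 6th dose, 5 doses have been given. Superposition: Cmin = C₀·(f + f² + … + f^5).
≈ 5.559 × (0.6771 + 0.4585 + 0.3104 + 0.2102 + 0.1423) ≈ 5.559 × 1.7985 ≈ 9.998 μg/mL.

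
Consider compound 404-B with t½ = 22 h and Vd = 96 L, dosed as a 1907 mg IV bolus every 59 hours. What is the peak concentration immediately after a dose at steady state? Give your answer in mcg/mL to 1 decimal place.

23.5 mcg/mL

τ/t½ = 59/22 ≈ 2.6818, so fraction remaining f = (1/2)^(59/22) ≈ 0.1558.
Accumulation ratio R = 1/(1 − f) ≈ 1/0.8442 ≈ 1.1846.
Single-dose peak C₀ = D/Vd = 1907/96 ≈ 19.865 mcg/mL.
Steady-state peak Cmax,ss = C₀·R ≈ 19.865 × 1.1846 ≈ 23.532 mcg/mL.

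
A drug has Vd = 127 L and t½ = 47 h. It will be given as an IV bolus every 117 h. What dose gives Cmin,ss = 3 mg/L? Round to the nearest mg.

1758 mg

τ/t½ = 117/47 ≈ 2.4894, so f = (1/2)^(117/47) ≈ 0.178085.
Cmin,ss = (D/Vd)·f/(1−f), so D = Cmin,ss·Vd·(1−f)/f.
D = 3 × 127 × (1−f)/f ≈ 3 × 127 × 4.61530 ≈ 1758.43 mg.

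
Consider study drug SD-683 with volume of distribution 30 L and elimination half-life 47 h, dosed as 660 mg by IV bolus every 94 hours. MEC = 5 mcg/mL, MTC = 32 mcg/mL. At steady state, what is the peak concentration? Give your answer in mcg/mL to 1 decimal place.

29.3 mcg/mL

τ = 94 h = 2 half-lives, so f = (1/2)^2 = 0.25.
At steady state, R = 1/(1 − 0.25) = 4/3.
Single-dose peak C₀ = D/Vd = 660/30 = 22 mcg/mL.
Steady-state peak Cmax,ss = C₀·R = 22 × 4/3 ≈ 29.333 mcg/mL.
Peak 29.3 mcg/mL vs MTC 32 mcg/mL: below toxic threshold.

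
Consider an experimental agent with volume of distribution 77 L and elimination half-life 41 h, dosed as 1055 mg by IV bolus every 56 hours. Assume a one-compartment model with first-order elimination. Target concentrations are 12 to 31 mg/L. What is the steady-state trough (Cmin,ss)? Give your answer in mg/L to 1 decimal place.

8.7 mg/L

k = ln2/t½ = ln2/41 ≈ 0.016906 h⁻¹; fraction remaining f = e^(−kτ) = e^(−0.016906×56) ≈ 0.3880.
Accumulation ratio R = 1/(1 − f) ≈ 1/0.6120 ≈ 1.6340.
Single-dose peak C₀ = D/Vd = 1055/77 ≈ 13.701 mg/L.
Cmax,ss = C₀/(1 − f) ≈ 13.701/0.6120 ≈ 22.387 mg/L.
One interval later, Cmin,ss = Cmax,ss·e^(−kτ) ≈ 22.387 × 0.3880 ≈ 8.686 mg/L.
Trough 8.7 mg/L vs MEC 12 mg/L: subtherapeutic.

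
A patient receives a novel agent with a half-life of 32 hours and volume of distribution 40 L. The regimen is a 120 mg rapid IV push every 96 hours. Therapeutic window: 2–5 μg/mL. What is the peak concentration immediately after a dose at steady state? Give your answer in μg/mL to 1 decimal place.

3.4 μg/mL

τ = 96 h = 3 half-lives, so f = (1/2)^3 = 0.125.
At steady state, R = 1/(1 − 0.125) = 8/7.
Single-dose peak C₀ = D/Vd = 120/40 = 3 μg/mL.
Steady-state peak Cmax,ss = C₀·R = 3 × 8/7 ≈ 3.429 μg/mL.
Peak 3.4 μg/mL vs MTC 5 μg/mL: below toxic threshold.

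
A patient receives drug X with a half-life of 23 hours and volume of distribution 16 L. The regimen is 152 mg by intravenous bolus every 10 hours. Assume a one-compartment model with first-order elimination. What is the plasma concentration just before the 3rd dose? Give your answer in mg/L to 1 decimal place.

f = (1/2)^(τ/t½) = (1/2)^(10/23) ≈ 0.7398.
C₀ = D/Vd = 152/16 ≈ 9.500 mg/L.
Before the 3rd dose, 2 doses have been given. Superposition: Cmin = C₀·(f + f²).
≈ 9.500 × (0.7398 + 0.5473) ≈ 9.500 × 1.2871 ≈ 12.227 mg/L.

12.2 mg/L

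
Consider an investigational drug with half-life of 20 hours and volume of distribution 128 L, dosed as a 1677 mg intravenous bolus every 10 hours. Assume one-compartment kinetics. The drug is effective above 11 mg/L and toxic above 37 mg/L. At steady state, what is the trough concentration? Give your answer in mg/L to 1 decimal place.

31.6 mg/L

τ/t½ = 10/20 ≈ 0.5, so fraction remaining f = (1/2)^(10/20) ≈ 0.7071.
Each bolus raises the concentration by D/Vd = 1677/128 ≈ 13.102 mg/L.
Steady-state trough Cmin,ss = C₀·f/(1−f) ≈ 13.102 × 0.7071/0.2929 ≈ 31.630 mg/L.
Trough 31.6 mg/L vs MEC 11 mg/L: adequate.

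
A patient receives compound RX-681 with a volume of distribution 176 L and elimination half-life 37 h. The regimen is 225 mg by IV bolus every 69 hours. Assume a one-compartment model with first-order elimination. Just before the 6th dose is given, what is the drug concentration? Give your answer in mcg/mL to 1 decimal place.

f = (1/2)^(τ/t½) = (1/2)^(69/37) ≈ 0.2745.
C₀ = D/Vd = 225/176 ≈ 1.278 mcg/mL.
Before the 6th dose, 5 doses have been given. Superposition: Cmin = C₀·(f + f² + … + f^5).
≈ 1.278 × (0.2745 + 0.0754 + 0.0207 + 0.0057 + 0.0016) ≈ 1.278 × 0.3779 ≈ 0.483 mcg/mL.

0.5 mcg/mL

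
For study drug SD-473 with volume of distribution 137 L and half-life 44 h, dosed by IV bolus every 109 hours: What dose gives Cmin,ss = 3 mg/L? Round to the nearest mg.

τ/t½ = 109/44 ≈ 2.4773, so f = (1/2)^(109/44) ≈ 0.179584.
Cmin,ss = (D/Vd)·f/(1−f), so D = Cmin,ss·Vd·(1−f)/f.
D = 3 × 137 × (1−f)/f ≈ 3 × 137 × 4.56842 ≈ 1877.62 mg.

1878 mg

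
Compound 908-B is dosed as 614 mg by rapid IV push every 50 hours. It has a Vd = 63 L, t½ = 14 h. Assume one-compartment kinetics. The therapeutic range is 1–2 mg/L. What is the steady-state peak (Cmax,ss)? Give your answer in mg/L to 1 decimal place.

10.6 mg/L

Over one 50-h interval, 50/14 ≈ 3.5714 half-lives elapse, leaving f ≈ 0.0841 of each dose.
At steady state, accumulation factor R = 1/(1 − e^(−kτ)) ≈ 1.0918.
Single-dose peak C₀ = D/Vd = 614/63 ≈ 9.746 mg/L.
Cmax,ss = C₀/(1 − f) ≈ 9.746/0.9159 ≈ 10.641 mg/L.
Peak 10.6 mg/L vs MTC 2 mg/L: exceeds toxic threshold.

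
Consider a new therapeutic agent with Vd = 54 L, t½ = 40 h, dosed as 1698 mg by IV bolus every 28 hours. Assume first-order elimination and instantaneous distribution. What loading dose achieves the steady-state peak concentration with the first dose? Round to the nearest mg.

4417 mg

f = (1/2)^(28/40) ≈ 0.615572; accumulation ratio R = 1/(1−f) ≈ 2.60127.
Loading dose to hit Cmax,ss on first dose: D_load = D_maint·R ≈ 1698 × 2.60127 ≈ 4416.96 mg.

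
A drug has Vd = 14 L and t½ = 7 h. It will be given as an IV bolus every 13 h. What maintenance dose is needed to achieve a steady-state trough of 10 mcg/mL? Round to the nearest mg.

τ/t½ = 13/7 ≈ 1.8571, so f = (1/2)^(13/7) ≈ 0.276022.
Cmin,ss = (D/Vd)·f/(1−f), so D = Cmin,ss·Vd·(1−f)/f.
D = 10 × 14 × (1−f)/f ≈ 10 × 14 × 2.62290 ≈ 367.21 mg.

367 mg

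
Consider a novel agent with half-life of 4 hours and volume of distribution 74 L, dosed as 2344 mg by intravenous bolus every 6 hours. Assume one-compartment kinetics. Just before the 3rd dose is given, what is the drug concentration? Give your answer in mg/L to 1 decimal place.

15.2 mg/L

f = (1/2)^(τ/t½) = (1/2)^(6/4) ≈ 0.3536.
C₀ = D/Vd = 2344/74 ≈ 31.676 mg/L.
Before the 3rd dose, 2 doses have been given. Superposition: Cmin = C₀·(f + f²).
≈ 31.676 × (0.3536 + 0.1250) ≈ 31.676 × 0.4786 ≈ 15.160 mg/L.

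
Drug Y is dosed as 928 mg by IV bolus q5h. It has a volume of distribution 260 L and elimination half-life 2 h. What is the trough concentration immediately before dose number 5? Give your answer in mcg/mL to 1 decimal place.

f = (1/2)^(τ/t½) = (1/2)^(5/2) ≈ 0.1768.
C₀ = D/Vd = 928/260 ≈ 3.569 mcg/mL.
Before the 5th dose, 4 doses have been given. Superposition: Cmin = C₀·(f + f² + … + f^4).
≈ 3.569 × (0.1768 + 0.0313 + 0.0055 + 0.0010) ≈ 3.569 × 0.2146 ≈ 0.766 mcg/mL.

0.8 mcg/mL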